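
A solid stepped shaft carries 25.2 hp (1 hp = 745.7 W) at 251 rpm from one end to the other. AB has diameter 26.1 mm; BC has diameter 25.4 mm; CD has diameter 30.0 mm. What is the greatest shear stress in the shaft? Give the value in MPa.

ω = 2π·251/60 = 26.28 rad/s, so T = P/ω = 25.2×745.7 / 26.28 = 714.9 N·m.
Under the same torque, τ_max = 16T/(πd³) is largest where d is smallest — segment BC (d = 25.4 mm).
τ_max = 16·714.9/(π·(0.0254)³) = 2.222×10^8 Pa.

222 MPa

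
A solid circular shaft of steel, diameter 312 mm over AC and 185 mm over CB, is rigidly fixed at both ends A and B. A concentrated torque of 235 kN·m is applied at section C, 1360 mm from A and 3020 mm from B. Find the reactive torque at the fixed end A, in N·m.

Compatibility: T_A·a/J_AC = T_B·b/J_CB with T_A + T_B = T₀.
J_AC = 9.30×10^-4 m⁴, J_CB = 1.15×10^-4 m⁴, so T_A = T₀·(J_AC/a)/((J_AC/a)+(J_CB/b)) = 222600 N·m, T_B = 12390 N·m.

223000 N·m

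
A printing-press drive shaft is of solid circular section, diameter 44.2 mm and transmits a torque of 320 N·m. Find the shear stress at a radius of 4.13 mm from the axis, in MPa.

3.53 MPa

J = πd⁴/32 = π(0.0442)⁴/32 = 3.747×10^-7 m⁴.
Shear stress varies linearly with radius: τ = T·r/J = 320.0 × 0.00413 / 3.747×10^-7 = 3.527×10^6 Pa.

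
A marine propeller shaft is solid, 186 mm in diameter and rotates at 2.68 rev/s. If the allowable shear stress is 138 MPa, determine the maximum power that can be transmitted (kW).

2940 kW

J = πd⁴/32 = π(0.186)⁴/32 = 1.175×10^-4 m⁴.
T_max = τ_allow·J/r = 1.38×10^8 × 1.175×10^-4 / 0.0930 = 174400 N·m.
ω = 2π·2.68 = 16.84 rad/s, so P_max = T_max·ω = 2.936×10^6 W.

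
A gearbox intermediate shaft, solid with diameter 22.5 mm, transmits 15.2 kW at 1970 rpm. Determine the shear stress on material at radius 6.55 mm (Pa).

1.92e7 Pa

ω = 2π·1970/60 = 206.3 rad/s, so T = P/ω = 15.2×10³ / 206.3 = 73.68 N·m.
J = πd⁴/32 = π(0.0225)⁴/32 = 2.516×10^-8 m⁴.
Shear stress varies linearly with radius: τ = T·r/J = 73.68 × 0.00655 / 2.516×10^-8 = 1.918×10^7 Pa.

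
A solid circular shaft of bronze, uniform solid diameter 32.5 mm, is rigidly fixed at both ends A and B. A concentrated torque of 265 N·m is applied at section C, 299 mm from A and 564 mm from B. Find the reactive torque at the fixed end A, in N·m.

With uniform GJ and both ends fixed, compatibility θ_AC = θ_CB gives T_A·a = T_B·b, together with T_A + T_B = T₀.
T_A = T₀·b/(a+b) = 265.0·564/863.0 = 173.2 N·m; T_B = 91.81 N·m.

173 N·m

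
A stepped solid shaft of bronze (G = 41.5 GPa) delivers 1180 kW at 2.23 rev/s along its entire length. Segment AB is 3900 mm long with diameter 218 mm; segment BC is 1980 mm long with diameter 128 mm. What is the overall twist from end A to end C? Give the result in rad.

0.188 rad

ω = 2π·2.23 = 14.01 rad/s, so T = P/ω = 1180×10³ / 14.01 = 84220 N·m.
J_AB = π(0.218)⁴/32 = 2.22×10^-4 m⁴; J_BC = π(0.128)⁴/32 = 2.64×10^-5 m⁴.
θ = (T/G)·Σ L_i/J_i = (84220/41.5×10⁹)·(3.90/2.22×10^-4 + 1.98/2.64×10^-5) = 0.1882 rad.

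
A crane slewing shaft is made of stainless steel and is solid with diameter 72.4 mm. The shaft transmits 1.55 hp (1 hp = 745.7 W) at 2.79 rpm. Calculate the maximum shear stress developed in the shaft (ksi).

ω = 2π·2.79/60 = 0.2922 rad/s, so T = P/ω = 1.55×745.7 / 0.2922 = 3956 N·m.
J = πd⁴/32 = π(0.0724)⁴/32 = 2.697×10^-6 m⁴.
τ_max = T·r/J = 3956 × 0.0362 / 2.697×10^-6 = 5.309×10^7 Pa.

7.70 ksi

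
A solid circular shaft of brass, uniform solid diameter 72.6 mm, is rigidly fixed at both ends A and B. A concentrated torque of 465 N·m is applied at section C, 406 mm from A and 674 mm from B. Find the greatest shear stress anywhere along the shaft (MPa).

3.86 MPa

With uniform GJ and both ends fixed, compatibility θ_AC = θ_CB gives T_A·a = T_B·b, together with T_A + T_B = T₀.
T_A = T₀·b/(a+b) = 465.0·674/1080 = 290.2 N·m; T_B = 174.8 N·m.
τ in each portion: τ_AC = 3.86×10^6 Pa, τ_CB = 2.33×10^6 Pa; maximum is in AC.
τ_max = T_AC·r/J = 290.2·0.0363/2.73×10^-6 = 3.862×10^6 Pa.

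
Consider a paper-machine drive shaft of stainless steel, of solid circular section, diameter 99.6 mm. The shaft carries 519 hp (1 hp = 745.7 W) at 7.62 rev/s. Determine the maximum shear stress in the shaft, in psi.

6040 psi

ω = 2π·7.62 = 47.88 rad/s, so T = P/ω = 519×745.7 / 47.88 = 8083 N·m.
J = πd⁴/32 = π(0.0996)⁴/32 = 9.661×10^-6 m⁴.
τ_max = T·r/J = 8083 × 0.0498 / 9.661×10^-6 = 4.167×10^7 Pa.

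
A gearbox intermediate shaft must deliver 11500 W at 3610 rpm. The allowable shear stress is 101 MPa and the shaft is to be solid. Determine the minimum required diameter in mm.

11.5 mm

ω = 2π·3610/60 = 378.0 rad/s, so T = P/ω = 11500 / 378.0 = 30.42 N·m.
For a solid shaft τ_max = 16T/(πd³), so d = (16T/(π τ_allow))^(1/3) = (16·30.42/(π·1.01×10^8))^(1/3) = 0.01153 m.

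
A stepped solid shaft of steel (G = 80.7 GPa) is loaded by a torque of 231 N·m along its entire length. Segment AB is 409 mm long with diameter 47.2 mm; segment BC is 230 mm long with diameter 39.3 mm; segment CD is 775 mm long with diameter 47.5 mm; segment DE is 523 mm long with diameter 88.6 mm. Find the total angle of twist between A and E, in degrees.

J_AB = π(0.0472)⁴/32 = 4.87×10^-7 m⁴; J_BC = π(0.0393)⁴/32 = 2.34×10^-7 m⁴; J_CD = π(0.0475)⁴/32 = 5.00×10^-7 m⁴; J_DE = π(0.0886)⁴/32 = 6.05×10^-6 m⁴.
θ = (T/G)·Σ L_i/J_i = (231.0/80.7×10⁹)·(0.409/4.87×10^-7 + 0.230/2.34×10^-7 + 0.775/5.00×10^-7 + 0.523/6.05×10^-6) = 9.900×10^-3 rad.

0.567°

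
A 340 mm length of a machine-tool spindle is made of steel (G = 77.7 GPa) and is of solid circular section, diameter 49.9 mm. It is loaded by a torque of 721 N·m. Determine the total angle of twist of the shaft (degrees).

0.297°

J = πd⁴/32 = π(0.0499)⁴/32 = 6.087×10^-7 m⁴.
θ = T·L/(G·J) = 721.0 × 0.340 / (77.7×10⁹ × 6.087×10^-7) = 5.183×10^-3 rad.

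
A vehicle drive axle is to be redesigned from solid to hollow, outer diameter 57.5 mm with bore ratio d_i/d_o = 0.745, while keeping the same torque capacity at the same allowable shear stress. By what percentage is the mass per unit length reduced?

43.1 %

Equal τ_max and T ⇒ the solid shaft needs d_s³ = d_o³(1−k⁴), so d_s = 57.5·(1−0.745⁴)^(1/3) = 50.86 mm.
Area ratio A_h/A_s = d_o²(1−k²)/d_s² = (1−k²)/(1−k⁴)^(2/3) = 0.5688.
Mass saving = 1 − 0.5688 = 43.1 %.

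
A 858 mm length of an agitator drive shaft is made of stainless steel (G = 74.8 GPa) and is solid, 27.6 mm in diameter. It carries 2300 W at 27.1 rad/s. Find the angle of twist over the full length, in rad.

ω = 27.1 rad/s, so T = P/ω = 2300 / 27.10 = 84.87 N·m.
J = πd⁴/32 = π(0.0276)⁴/32 = 5.697×10^-8 m⁴.
θ = T·L/(G·J) = 84.87 × 0.858 / (74.8×10⁹ × 5.697×10^-8) = 0.01709 rad.

0.0171 rad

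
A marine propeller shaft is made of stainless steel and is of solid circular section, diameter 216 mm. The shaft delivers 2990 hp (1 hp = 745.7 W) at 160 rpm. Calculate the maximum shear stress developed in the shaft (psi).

9750 psi

ω = 2π·160/60 = 16.76 rad/s, so T = P/ω = 2990×745.7 / 16.76 = 133100 N·m.
J = πd⁴/32 = π(0.216)⁴/32 = 2.137×10^-4 m⁴.
τ_max = T·r/J = 133100 × 0.108 / 2.137×10^-4 = 6.725×10^7 Pa.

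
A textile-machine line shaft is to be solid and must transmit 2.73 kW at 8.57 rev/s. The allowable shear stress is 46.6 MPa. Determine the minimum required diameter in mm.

17.7 mm

ω = 2π·8.57 = 53.85 rad/s, so T = P/ω = 2.73×10³ / 53.85 = 50.70 N·m.
For a solid shaft τ_max = 16T/(πd³), so d = (16T/(π τ_allow))^(1/3) = (16·50.70/(π·4.66×10^7))^(1/3) = 0.01770 m.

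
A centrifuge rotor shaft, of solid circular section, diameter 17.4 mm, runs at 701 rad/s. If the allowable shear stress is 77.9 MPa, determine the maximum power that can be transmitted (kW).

J = πd⁴/32 = π(0.0174)⁴/32 = 8.999×10^-9 m⁴.
T_max = τ_allow·J/r = 7.79×10^7 × 8.999×10^-9 / 0.00870 = 80.58 N·m.
ω = 701 rad/s, so P_max = T_max·ω = 5.648×10^4 W.

56.5 kW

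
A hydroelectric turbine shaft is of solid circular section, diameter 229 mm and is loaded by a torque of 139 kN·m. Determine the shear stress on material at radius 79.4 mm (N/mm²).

J = πd⁴/32 = π(0.229)⁴/32 = 2.700×10^-4 m⁴.
Shear stress varies linearly with radius: τ = T·r/J = 139000 × 0.0794 / 2.700×10^-4 = 4.088×10^7 Pa.

40.9 N/mm²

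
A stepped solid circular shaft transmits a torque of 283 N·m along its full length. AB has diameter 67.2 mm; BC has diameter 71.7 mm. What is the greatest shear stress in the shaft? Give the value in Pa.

Under the same torque, τ_max = 16T/(πd³) is largest where d is smallest — segment AB (d = 67.2 mm).
τ_max = 16·283.0/(π·(0.0672)³) = 4.750×10^6 Pa.

4.75e6 Pa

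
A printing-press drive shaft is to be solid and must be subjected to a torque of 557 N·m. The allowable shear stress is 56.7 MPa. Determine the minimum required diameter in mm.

36.8 mm

For a solid shaft τ_max = 16T/(πd³), so d = (16T/(π τ_allow))^(1/3) = (16·557.0/(π·5.67×10^7))^(1/3) = 0.03685 m.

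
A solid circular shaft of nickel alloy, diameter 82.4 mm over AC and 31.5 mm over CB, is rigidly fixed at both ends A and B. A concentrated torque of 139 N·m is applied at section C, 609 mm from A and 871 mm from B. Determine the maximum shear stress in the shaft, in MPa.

1.25 MPa

Compatibility: T_A·a/J_AC = T_B·b/J_CB with T_A + T_B = T₀.
J_AC = 4.53×10^-6 m⁴, J_CB = 9.67×10^-8 m⁴, so T_A = T₀·(J_AC/a)/((J_AC/a)+(J_CB/b)) = 137.0 N·m, T_B = 2.045 N·m.
τ in each portion: τ_AC = 1.25×10^6 Pa, τ_CB = 3.33×10^5 Pa; maximum is in AC.
τ_max = T_AC·r/J = 137.0·0.0412/4.53×10^-6 = 1.247×10^6 Pa.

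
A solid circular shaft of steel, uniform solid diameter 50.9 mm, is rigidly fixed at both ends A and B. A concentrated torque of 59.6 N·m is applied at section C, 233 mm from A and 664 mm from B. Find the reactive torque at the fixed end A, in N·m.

With uniform GJ and both ends fixed, compatibility θ_AC = θ_CB gives T_A·a = T_B·b, together with T_A + T_B = T₀.
T_A = T₀·b/(a+b) = 59.60·664/897.0 = 44.12 N·m; T_B = 15.48 N·m.

44.1 N·m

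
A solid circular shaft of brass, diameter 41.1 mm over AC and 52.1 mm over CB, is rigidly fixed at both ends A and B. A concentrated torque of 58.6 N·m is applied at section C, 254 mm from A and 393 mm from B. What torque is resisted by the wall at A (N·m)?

Compatibility: T_A·a/J_AC = T_B·b/J_CB with T_A + T_B = T₀.
J_AC = 2.80×10^-7 m⁴, J_CB = 7.23×10^-7 m⁴, so T_A = T₀·(J_AC/a)/((J_AC/a)+(J_CB/b)) = 21.96 N·m, T_B = 36.64 N·m.

22.0 N·m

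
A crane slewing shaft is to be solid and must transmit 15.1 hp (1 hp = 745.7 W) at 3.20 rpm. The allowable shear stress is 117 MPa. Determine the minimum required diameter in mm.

114 mm

ω = 2π·3.20/60 = 0.3351 rad/s, so T = P/ω = 15.1×745.7 / 0.3351 = 33600 N·m.
For a solid shaft τ_max = 16T/(πd³), so d = (16T/(π τ_allow))^(1/3) = (16·33600/(π·1.17×10^8))^(1/3) = 0.1135 m.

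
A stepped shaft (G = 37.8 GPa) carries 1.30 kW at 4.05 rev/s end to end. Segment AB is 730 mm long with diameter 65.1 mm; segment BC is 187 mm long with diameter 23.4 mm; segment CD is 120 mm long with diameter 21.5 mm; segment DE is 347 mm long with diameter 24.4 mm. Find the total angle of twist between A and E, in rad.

ω = 2π·4.05 = 25.45 rad/s, so T = P/ω = 1.30×10³ / 25.45 = 51.09 N·m.
J_AB = π(0.0651)⁴/32 = 1.76×10^-6 m⁴; J_BC = π(0.0234)⁴/32 = 2.94×10^-8 m⁴; J_CD = π(0.0215)⁴/32 = 2.10×10^-8 m⁴; J_DE = π(0.0244)⁴/32 = 3.48×10^-8 m⁴.
θ = (T/G)·Σ L_i/J_i = (51.09/37.8×10⁹)·(0.730/1.76×10^-6 + 0.187/2.94×10^-8 + 0.120/2.10×10^-8 + 0.347/3.48×10^-8) = 0.03035 rad.

0.0304 rad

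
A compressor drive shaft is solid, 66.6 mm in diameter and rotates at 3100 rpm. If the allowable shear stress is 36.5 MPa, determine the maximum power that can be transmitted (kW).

687 kW

J = πd⁴/32 = π(0.0666)⁴/32 = 1.932×10^-6 m⁴.
T_max = τ_allow·J/r = 3.65×10^7 × 1.932×10^-6 / 0.0333 = 2117 N·m.
ω = 2π·3100/60 = 324.6 rad/s, so P_max = T_max·ω = 6.873×10^5 W.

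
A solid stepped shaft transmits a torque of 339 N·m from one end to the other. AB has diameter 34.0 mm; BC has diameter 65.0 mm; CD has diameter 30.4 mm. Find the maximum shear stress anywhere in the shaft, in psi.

Under the same torque, τ_max = 16T/(πd³) is largest where d is smallest — segment CD (d = 30.4 mm).
τ_max = 16·339.0/(π·(0.0304)³) = 6.145×10^7 Pa.

8910 psi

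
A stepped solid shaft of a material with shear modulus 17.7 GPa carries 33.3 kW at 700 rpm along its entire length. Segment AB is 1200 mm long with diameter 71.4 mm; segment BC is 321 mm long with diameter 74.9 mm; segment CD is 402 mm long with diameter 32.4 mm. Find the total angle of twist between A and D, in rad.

0.110 rad

ω = 2π·700/60 = 73.30 rad/s, so T = P/ω = 33.3×10³ / 73.30 = 454.3 N·m.
J_AB = π(0.0714)⁴/32 = 2.55×10^-6 m⁴; J_BC = π(0.0749)⁴/32 = 3.09×10^-6 m⁴; J_CD = π(0.0324)⁴/32 = 1.08×10^-7 m⁴.
θ = (T/G)·Σ L_i/J_i = (454.3/17.7×10⁹)·(1.20/2.55×10^-6 + 0.321/3.09×10^-6 + 0.402/1.08×10^-7) = 0.1101 rad.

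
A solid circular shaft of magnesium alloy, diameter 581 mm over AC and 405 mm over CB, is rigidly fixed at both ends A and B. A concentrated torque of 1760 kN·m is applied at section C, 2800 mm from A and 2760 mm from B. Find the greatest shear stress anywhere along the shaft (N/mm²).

36.9 N/mm²

Compatibility: T_A·a/J_AC = T_B·b/J_CB with T_A + T_B = T₀.
J_AC = 0.0112 m⁴, J_CB = 2.64×10^-3 m⁴, so T_A = T₀·(J_AC/a)/((J_AC/a)+(J_CB/b)) = 1.420e6 N·m, T_B = 340100 N·m.
τ in each portion: τ_AC = 3.69×10^7 Pa, τ_CB = 2.61×10^7 Pa; maximum is in AC.
τ_max = T_AC·r/J = 1.420e6·0.290/0.0112 = 3.687×10^7 Pa.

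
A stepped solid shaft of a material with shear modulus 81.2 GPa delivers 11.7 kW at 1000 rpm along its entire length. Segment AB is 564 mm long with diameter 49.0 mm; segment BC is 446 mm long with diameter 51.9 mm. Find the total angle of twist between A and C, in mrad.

2.23 mrad

ω = 2π·1000/60 = 104.7 rad/s, so T = P/ω = 11.7×10³ / 104.7 = 111.7 N·m.
J_AB = π(0.0490)⁴/32 = 5.66×10^-7 m⁴; J_BC = π(0.0519)⁴/32 = 7.12×10^-7 m⁴.
θ = (T/G)·Σ L_i/J_i = (111.7/81.2×10⁹)·(0.564/5.66×10^-7 + 0.446/7.12×10^-7) = 2.233×10^-3 rad.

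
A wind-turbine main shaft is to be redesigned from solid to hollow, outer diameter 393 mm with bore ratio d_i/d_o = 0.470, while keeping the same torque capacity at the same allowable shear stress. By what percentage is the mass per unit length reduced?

Equal τ_max and T ⇒ the solid shaft needs d_s³ = d_o³(1−k⁴), so d_s = 393·(1−0.470⁴)^(1/3) = 386.5 mm.
Area ratio A_h/A_s = d_o²(1−k²)/d_s² = (1−k²)/(1−k⁴)^(2/3) = 0.8055.
Mass saving = 1 − 0.8055 = 19.4 %.

19.4 %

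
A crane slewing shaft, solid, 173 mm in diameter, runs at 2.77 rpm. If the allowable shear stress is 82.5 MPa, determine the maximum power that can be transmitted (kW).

J = πd⁴/32 = π(0.173)⁴/32 = 8.794×10^-5 m⁴.
T_max = τ_allow·J/r = 8.25×10^7 × 8.794×10^-5 / 0.0865 = 83870 N·m.
ω = 2π·2.77/60 = 0.2901 rad/s, so P_max = T_max·ω = 2.433×10^4 W.

24.3 kW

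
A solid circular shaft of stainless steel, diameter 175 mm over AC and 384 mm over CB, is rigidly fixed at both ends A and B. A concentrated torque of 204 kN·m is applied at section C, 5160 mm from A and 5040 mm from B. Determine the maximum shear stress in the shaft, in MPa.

17.6 MPa

Compatibility: T_A·a/J_AC = T_B·b/J_CB with T_A + T_B = T₀.
J_AC = 9.21×10^-5 m⁴, J_CB = 2.13×10^-3 m⁴, so T_A = T₀·(J_AC/a)/((J_AC/a)+(J_CB/b)) = 8247 N·m, T_B = 195800 N·m.
τ in each portion: τ_AC = 7.84×10^6 Pa, τ_CB = 1.76×10^7 Pa; maximum is in CB.
τ_max = T_CB·r/J = 195800·0.192/2.13×10^-3 = 1.761×10^7 Pa.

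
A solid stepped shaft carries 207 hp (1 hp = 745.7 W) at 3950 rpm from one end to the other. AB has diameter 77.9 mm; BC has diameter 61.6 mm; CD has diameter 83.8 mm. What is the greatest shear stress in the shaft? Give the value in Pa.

ω = 2π·3950/60 = 413.6 rad/s, so T = P/ω = 207×745.7 / 413.6 = 373.2 N·m.
Under the same torque, τ_max = 16T/(πd³) is largest where d is smallest — segment BC (d = 61.6 mm).
τ_max = 16·373.2/(π·(0.0616)³) = 8.131×10^6 Pa.

8.13e6 Pa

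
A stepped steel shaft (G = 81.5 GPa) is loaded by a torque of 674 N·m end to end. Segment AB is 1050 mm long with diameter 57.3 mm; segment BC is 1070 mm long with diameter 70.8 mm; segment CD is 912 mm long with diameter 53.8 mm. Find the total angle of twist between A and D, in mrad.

J_AB = π(0.0573)⁴/32 = 1.06×10^-6 m⁴; J_BC = π(0.0708)⁴/32 = 2.47×10^-6 m⁴; J_CD = π(0.0538)⁴/32 = 8.22×10^-7 m⁴.
θ = (T/G)·Σ L_i/J_i = (674.0/81.5×10⁹)·(1.05/1.06×10^-6 + 1.07/2.47×10^-6 + 0.912/8.22×10^-7) = 0.02096 rad.

21.0 mrad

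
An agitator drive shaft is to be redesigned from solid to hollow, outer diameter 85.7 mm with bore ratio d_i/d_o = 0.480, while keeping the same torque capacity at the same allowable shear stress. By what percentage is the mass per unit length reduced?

20.2 %

Equal τ_max and T ⇒ the solid shaft needs d_s³ = d_o³(1−k⁴), so d_s = 85.7·(1−0.480⁴)^(1/3) = 84.16 mm.
Area ratio A_h/A_s = d_o²(1−k²)/d_s² = (1−k²)/(1−k⁴)^(2/3) = 0.7981.
Mass saving = 1 − 0.7981 = 20.2 %.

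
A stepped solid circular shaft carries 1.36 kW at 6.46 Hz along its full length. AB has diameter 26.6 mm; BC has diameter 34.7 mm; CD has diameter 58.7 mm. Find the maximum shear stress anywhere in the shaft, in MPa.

9.07 MPa

ω = 2π·6.46 = 40.59 rad/s, so T = P/ω = 1.36×10³ / 40.59 = 33.51 N·m.
Under the same torque, τ_max = 16T/(πd³) is largest where d is smallest — segment AB (d = 26.6 mm).
τ_max = 16·33.51/(π·(0.0266)³) = 9.067×10^6 Pa.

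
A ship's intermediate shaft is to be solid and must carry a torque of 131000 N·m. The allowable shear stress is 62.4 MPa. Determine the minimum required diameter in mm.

For a solid shaft τ_max = 16T/(πd³), so d = (16T/(π τ_allow))^(1/3) = (16·131000/(π·6.24×10^7))^(1/3) = 0.2203 m.

220 mm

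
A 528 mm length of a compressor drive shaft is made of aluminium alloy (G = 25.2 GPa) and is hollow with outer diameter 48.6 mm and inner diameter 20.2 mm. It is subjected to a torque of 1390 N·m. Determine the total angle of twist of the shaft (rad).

J = π(d_o⁴ − d_i⁴)/32 = π(0.0486⁴ − 0.0202⁴)/32 = 5.314×10^-7 m⁴.
θ = T·L/(G·J) = 1390 × 0.528 / (25.2×10⁹ × 5.314×10^-7) = 0.05481 rad.

0.0548 rad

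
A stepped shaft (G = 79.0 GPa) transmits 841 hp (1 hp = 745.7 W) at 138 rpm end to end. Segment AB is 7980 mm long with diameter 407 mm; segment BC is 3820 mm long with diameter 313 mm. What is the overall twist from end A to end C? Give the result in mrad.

ω = 2π·138/60 = 14.45 rad/s, so T = P/ω = 841×745.7 / 14.45 = 43400 N·m.
J_AB = π(0.407)⁴/32 = 2.69×10^-3 m⁴; J_BC = π(0.313)⁴/32 = 9.42×10^-4 m⁴.
θ = (T/G)·Σ L_i/J_i = (43400/79.0×10⁹)·(7.98/2.69×10^-3 + 3.82/9.42×10^-4) = 3.854×10^-3 rad.

3.85 mrad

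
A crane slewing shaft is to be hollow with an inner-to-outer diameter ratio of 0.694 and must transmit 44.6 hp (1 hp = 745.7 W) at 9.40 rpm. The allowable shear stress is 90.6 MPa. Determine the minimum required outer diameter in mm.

135 mm

ω = 2π·9.40/60 = 0.9844 rad/s, so T = P/ω = 44.6×745.7 / 0.9844 = 33790 N·m.
For a hollow shaft with d_i/d_o = 0.694: τ_max = 16T/(π d_o³ (1−k⁴)), so d_o = [16T/(π τ_allow (1−k⁴))]^(1/3) = [16·33790/(π·9.06×10^7·0.7680)]^(1/3) = 0.1352 m.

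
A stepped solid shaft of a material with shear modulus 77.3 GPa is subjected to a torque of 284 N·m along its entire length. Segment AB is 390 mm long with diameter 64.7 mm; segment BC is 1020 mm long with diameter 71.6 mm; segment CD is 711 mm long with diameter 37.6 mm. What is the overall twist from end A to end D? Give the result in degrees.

0.894°

J_AB = π(0.0647)⁴/32 = 1.72×10^-6 m⁴; J_BC = π(0.0716)⁴/32 = 2.58×10^-6 m⁴; J_CD = π(0.0376)⁴/32 = 1.96×10^-7 m⁴.
θ = (T/G)·Σ L_i/J_i = (284.0/77.3×10⁹)·(0.390/1.72×10^-6 + 1.02/2.58×10^-6 + 0.711/1.96×10^-7) = 0.01560 rad.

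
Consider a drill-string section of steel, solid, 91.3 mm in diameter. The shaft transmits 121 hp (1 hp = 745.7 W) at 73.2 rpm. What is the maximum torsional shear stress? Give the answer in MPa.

ω = 2π·73.2/60 = 7.665 rad/s, so T = P/ω = 121×745.7 / 7.665 = 11770 N·m.
J = πd⁴/32 = π(0.0913)⁴/32 = 6.822×10^-6 m⁴.
τ_max = T·r/J = 11770 × 0.0456 / 6.822×10^-6 = 7.877×10^7 Pa.

78.8 MPa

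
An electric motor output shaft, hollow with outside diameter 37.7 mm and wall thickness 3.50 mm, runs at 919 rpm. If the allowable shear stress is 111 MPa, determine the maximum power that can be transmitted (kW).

63.0 kW

J = π(d_o⁴ − d_i⁴)/32 = π(0.0377⁴ − 0.0307⁴)/32 = 1.111×10^-7 m⁴.
T_max = τ_allow·J/r = 1.11×10^8 × 1.111×10^-7 / 0.0189 = 654.3 N·m.
ω = 2π·919/60 = 96.24 rad/s, so P_max = T_max·ω = 6.297×10^4 W.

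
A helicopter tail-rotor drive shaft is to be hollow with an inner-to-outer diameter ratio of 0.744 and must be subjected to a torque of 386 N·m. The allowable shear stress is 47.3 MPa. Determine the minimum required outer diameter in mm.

For a hollow shaft with d_i/d_o = 0.744: τ_max = 16T/(π d_o³ (1−k⁴)), so d_o = [16T/(π τ_allow (1−k⁴))]^(1/3) = [16·386.0/(π·4.73×10^7·0.6936)]^(1/3) = 0.03913 m.

39.1 mm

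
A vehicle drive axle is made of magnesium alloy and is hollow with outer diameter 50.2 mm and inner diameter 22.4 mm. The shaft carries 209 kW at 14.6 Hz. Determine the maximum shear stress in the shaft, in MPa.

95.5 MPa

ω = 2π·14.6 = 91.73 rad/s, so T = P/ω = 209×10³ / 91.73 = 2278 N·m.
J = π(d_o⁴ − d_i⁴)/32 = π(0.0502⁴ − 0.0224⁴)/32 = 5.988×10^-7 m⁴.
τ_max = T·r/J = 2278 × 0.0251 / 5.988×10^-7 = 9.551×10^7 Pa.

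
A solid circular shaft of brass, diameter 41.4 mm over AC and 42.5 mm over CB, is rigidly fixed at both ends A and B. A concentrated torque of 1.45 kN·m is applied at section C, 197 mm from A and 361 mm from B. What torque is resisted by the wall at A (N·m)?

Compatibility: T_A·a/J_AC = T_B·b/J_CB with T_A + T_B = T₀.
J_AC = 2.88×10^-7 m⁴, J_CB = 3.20×10^-7 m⁴, so T_A = T₀·(J_AC/a)/((J_AC/a)+(J_CB/b)) = 902.8 N·m, T_B = 547.2 N·m.

903 N·m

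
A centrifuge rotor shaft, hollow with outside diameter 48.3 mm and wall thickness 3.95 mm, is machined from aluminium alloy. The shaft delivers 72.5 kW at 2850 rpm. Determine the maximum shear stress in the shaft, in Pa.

ω = 2π·2850/60 = 298.5 rad/s, so T = P/ω = 72.5×10³ / 298.5 = 242.9 N·m.
J = π(d_o⁴ − d_i⁴)/32 = π(0.0483⁴ − 0.0404⁴)/32 = 2.728×10^-7 m⁴.
τ_max = T·r/J = 242.9 × 0.0241 / 2.728×10^-7 = 2.151×10^7 Pa.

2.15e7 Pa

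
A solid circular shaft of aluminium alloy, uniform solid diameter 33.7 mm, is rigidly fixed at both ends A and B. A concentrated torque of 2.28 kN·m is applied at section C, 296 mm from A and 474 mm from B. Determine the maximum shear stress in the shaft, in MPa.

With uniform GJ and both ends fixed, compatibility θ_AC = θ_CB gives T_A·a = T_B·b, together with T_A + T_B = T₀.
T_A = T₀·b/(a+b) = 2280·474/770.0 = 1404 N·m; T_B = 876.5 N·m.
τ in each portion: τ_AC = 1.87×10^8 Pa, τ_CB = 1.17×10^8 Pa; maximum is in AC.
τ_max = T_AC·r/J = 1404·0.0169/1.27×10^-7 = 1.868×10^8 Pa.

187 MPa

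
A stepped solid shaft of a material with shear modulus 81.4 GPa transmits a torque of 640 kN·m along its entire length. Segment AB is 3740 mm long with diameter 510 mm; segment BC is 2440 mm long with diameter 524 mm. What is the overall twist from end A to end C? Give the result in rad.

0.00702 rad

J_AB = π(0.510)⁴/32 = 6.64×10^-3 m⁴; J_BC = π(0.524)⁴/32 = 7.40×10^-3 m⁴.
θ = (T/G)·Σ L_i/J_i = (640000/81.4×10⁹)·(3.74/6.64×10^-3 + 2.44/7.40×10^-3) = 7.019×10^-3 rad.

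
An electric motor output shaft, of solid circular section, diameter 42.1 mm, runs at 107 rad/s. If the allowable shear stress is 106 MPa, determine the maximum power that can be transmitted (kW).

J = πd⁴/32 = π(0.0421)⁴/32 = 3.084×10^-7 m⁴.
T_max = τ_allow·J/r = 1.06×10^8 × 3.084×10^-7 / 0.0210 = 1553 N·m.
ω = 107 rad/s, so P_max = T_max·ω = 1.662×10^5 W.

166 kW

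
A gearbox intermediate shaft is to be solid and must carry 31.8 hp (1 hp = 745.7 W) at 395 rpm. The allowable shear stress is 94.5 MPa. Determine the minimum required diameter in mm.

ω = 2π·395/60 = 41.36 rad/s, so T = P/ω = 31.8×745.7 / 41.36 = 573.3 N·m.
For a solid shaft τ_max = 16T/(πd³), so d = (16T/(π τ_allow))^(1/3) = (16·573.3/(π·9.45×10^7))^(1/3) = 0.03138 m.

31.4 mm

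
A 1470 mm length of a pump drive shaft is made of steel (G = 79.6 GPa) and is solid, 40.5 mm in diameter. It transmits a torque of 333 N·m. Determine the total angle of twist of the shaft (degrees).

1.33°

J = πd⁴/32 = π(0.0405)⁴/32 = 2.641×10^-7 m⁴.
θ = T·L/(G·J) = 333.0 × 1.47 / (79.6×10⁹ × 2.641×10^-7) = 0.02328 rad.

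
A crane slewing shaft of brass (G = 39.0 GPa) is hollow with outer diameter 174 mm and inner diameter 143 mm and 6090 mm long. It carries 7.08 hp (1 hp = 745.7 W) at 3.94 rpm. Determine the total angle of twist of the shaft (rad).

0.0408 rad

ω = 2π·3.94/60 = 0.4126 rad/s, so T = P/ω = 7.08×745.7 / 0.4126 = 12800 N·m.
J = π(d_o⁴ − d_i⁴)/32 = π(0.174⁴ − 0.143⁴)/32 = 4.894×10^-5 m⁴.
θ = T·L/(G·J) = 12800 × 6.09 / (39.0×10⁹ × 4.894×10^-5) = 0.04083 rad.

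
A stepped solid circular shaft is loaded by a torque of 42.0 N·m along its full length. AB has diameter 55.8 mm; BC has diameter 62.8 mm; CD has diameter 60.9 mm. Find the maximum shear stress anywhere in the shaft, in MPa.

1.23 MPa

Under the same torque, τ_max = 16T/(πd³) is largest where d is smallest — segment AB (d = 55.8 mm).
τ_max = 16·42.00/(π·(0.0558)³) = 1.231×10^6 Pa.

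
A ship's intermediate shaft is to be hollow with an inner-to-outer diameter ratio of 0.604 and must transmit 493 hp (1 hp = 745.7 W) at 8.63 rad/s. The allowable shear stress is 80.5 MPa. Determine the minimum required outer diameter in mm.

146 mm

ω = 8.63 rad/s, so T = P/ω = 493×745.7 / 8.630 = 42600 N·m.
For a hollow shaft with d_i/d_o = 0.604: τ_max = 16T/(π d_o³ (1−k⁴)), so d_o = [16T/(π τ_allow (1−k⁴))]^(1/3) = [16·42600/(π·8.05×10^7·0.8669)]^(1/3) = 0.1459 m.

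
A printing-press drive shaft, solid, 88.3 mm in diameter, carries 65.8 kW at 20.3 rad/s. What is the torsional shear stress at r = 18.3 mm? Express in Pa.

ω = 20.3 rad/s, so T = P/ω = 65.8×10³ / 20.30 = 3241 N·m.
J = πd⁴/32 = π(0.0883)⁴/32 = 5.968×10^-6 m⁴.
Shear stress varies linearly with radius: τ = T·r/J = 3241 × 0.0183 / 5.968×10^-6 = 9.939×10^6 Pa.

9.94e6 Pa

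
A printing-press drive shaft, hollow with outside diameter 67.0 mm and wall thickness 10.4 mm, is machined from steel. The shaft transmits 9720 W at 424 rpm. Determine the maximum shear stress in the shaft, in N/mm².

4.79 N/mm²

ω = 2π·424/60 = 44.40 rad/s, so T = P/ω = 9720 / 44.40 = 218.9 N·m.
J = π(d_o⁴ − d_i⁴)/32 = π(0.0670⁴ − 0.0462⁴)/32 = 1.531×10^-6 m⁴.
τ_max = T·r/J = 218.9 × 0.0335 / 1.531×10^-6 = 4.790×10^6 Pa.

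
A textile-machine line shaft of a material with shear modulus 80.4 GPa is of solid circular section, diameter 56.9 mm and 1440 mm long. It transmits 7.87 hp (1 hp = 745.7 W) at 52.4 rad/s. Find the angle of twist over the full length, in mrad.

1.95 mrad

ω = 52.4 rad/s, so T = P/ω = 7.87×745.7 / 52.40 = 112.0 N·m.
J = πd⁴/32 = π(0.0569)⁴/32 = 1.029×10^-6 m⁴.
θ = T·L/(G·J) = 112.0 × 1.44 / (80.4×10⁹ × 1.029×10^-6) = 1.949×10^-3 rad.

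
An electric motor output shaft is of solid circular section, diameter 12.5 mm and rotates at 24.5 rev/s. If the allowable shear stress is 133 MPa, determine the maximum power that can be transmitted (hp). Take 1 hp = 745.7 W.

J = πd⁴/32 = π(0.0125)⁴/32 = 2.397×10^-9 m⁴.
T_max = τ_allow·J/r = 1.33×10^8 × 2.397×10^-9 / 0.00625 = 51.00 N·m.
ω = 2π·24.5 = 153.9 rad/s, so P_max = T_max·ω = 7852 W.

10.5 hp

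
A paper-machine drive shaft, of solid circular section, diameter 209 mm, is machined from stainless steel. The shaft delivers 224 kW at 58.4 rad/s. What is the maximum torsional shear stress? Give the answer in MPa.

ω = 58.4 rad/s, so T = P/ω = 224×10³ / 58.40 = 3836 N·m.
J = πd⁴/32 = π(0.209)⁴/32 = 1.873×10^-4 m⁴.
τ_max = T·r/J = 3836 × 0.104 / 1.873×10^-4 = 2.140×10^6 Pa.

2.14 MPa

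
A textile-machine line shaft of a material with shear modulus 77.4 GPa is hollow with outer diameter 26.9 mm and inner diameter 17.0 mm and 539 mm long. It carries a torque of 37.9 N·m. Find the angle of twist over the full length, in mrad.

6.11 mrad

J = π(d_o⁴ − d_i⁴)/32 = π(0.0269⁴ − 0.0170⁴)/32 = 4.321×10^-8 m⁴.
θ = T·L/(G·J) = 37.90 × 0.539 / (77.4×10⁹ × 4.321×10^-8) = 6.109×10^-3 rad.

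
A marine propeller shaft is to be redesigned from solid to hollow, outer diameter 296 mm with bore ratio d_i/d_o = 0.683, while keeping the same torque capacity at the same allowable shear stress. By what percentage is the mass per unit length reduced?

Equal τ_max and T ⇒ the solid shaft needs d_s³ = d_o³(1−k⁴), so d_s = 296·(1−0.683⁴)^(1/3) = 272.8 mm.
Area ratio A_h/A_s = d_o²(1−k²)/d_s² = (1−k²)/(1−k⁴)^(2/3) = 0.6283.
Mass saving = 1 − 0.6283 = 37.2 %.

37.2 %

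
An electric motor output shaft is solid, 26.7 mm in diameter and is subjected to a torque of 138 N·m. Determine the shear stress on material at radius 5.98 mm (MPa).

J = πd⁴/32 = π(0.0267)⁴/32 = 4.989×10^-8 m⁴.
Shear stress varies linearly with radius: τ = T·r/J = 138.0 × 0.00598 / 4.989×10^-8 = 1.654×10^7 Pa.

16.5 MPa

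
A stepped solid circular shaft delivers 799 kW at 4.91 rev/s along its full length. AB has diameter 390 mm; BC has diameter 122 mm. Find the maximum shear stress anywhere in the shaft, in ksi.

10.5 ksi

ω = 2π·4.91 = 30.85 rad/s, so T = P/ω = 799×10³ / 30.85 = 25900 N·m.
Under the same torque, τ_max = 16T/(πd³) is largest where d is smallest — segment BC (d = 122 mm).
τ_max = 16·25900/(π·(0.122)³) = 7.264×10^7 Pa.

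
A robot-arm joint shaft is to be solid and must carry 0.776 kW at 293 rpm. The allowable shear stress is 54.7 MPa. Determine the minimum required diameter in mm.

ω = 2π·293/60 = 30.68 rad/s, so T = P/ω = 0.776×10³ / 30.68 = 25.29 N·m.
For a solid shaft τ_max = 16T/(πd³), so d = (16T/(π τ_allow))^(1/3) = (16·25.29/(π·5.47×10^7))^(1/3) = 0.01330 m.

13.3 mm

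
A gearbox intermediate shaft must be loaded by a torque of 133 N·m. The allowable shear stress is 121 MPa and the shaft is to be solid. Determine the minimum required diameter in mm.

17.8 mm

For a solid shaft τ_max = 16T/(πd³), so d = (16T/(π τ_allow))^(1/3) = (16·133.0/(π·1.21×10^8))^(1/3) = 0.01776 m.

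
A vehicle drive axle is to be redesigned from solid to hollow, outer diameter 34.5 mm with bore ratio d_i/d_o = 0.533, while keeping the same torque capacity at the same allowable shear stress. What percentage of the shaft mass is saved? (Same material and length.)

Equal τ_max and T ⇒ the solid shaft needs d_s³ = d_o³(1−k⁴), so d_s = 34.5·(1−0.533⁴)^(1/3) = 33.55 mm.
Area ratio A_h/A_s = d_o²(1−k²)/d_s² = (1−k²)/(1−k⁴)^(2/3) = 0.7572.
Mass saving = 1 − 0.7572 = 24.3 %.

24.3 %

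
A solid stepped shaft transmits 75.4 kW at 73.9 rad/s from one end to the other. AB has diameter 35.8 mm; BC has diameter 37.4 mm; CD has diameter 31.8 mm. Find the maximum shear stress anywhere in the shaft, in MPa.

ω = 73.9 rad/s, so T = P/ω = 75.4×10³ / 73.90 = 1020 N·m.
Under the same torque, τ_max = 16T/(πd³) is largest where d is smallest — segment CD (d = 31.8 mm).
τ_max = 16·1020/(π·(0.0318)³) = 1.616×10^8 Pa.

162 MPa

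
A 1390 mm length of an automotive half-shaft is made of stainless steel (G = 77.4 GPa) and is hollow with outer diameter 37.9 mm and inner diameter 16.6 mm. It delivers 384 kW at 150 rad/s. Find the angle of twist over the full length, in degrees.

13.5°

ω = 150 rad/s, so T = P/ω = 384×10³ / 150.0 = 2560 N·m.
J = π(d_o⁴ − d_i⁴)/32 = π(0.0379⁴ − 0.0166⁴)/32 = 1.951×10^-7 m⁴.
θ = T·L/(G·J) = 2560 × 1.39 / (77.4×10⁹ × 1.951×10^-7) = 0.2356 rad.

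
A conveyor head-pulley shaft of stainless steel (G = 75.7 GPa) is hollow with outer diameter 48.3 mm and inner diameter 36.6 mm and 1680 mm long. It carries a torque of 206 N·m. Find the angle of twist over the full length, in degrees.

J = π(d_o⁴ − d_i⁴)/32 = π(0.0483⁴ − 0.0366⁴)/32 = 3.581×10^-7 m⁴.
θ = T·L/(G·J) = 206.0 × 1.68 / (75.7×10⁹ × 3.581×10^-7) = 0.01277 rad.

0.731°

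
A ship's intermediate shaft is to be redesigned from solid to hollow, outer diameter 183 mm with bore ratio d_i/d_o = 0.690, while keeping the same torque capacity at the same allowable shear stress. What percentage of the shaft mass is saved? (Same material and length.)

37.8 %

Equal τ_max and T ⇒ the solid shaft needs d_s³ = d_o³(1−k⁴), so d_s = 183·(1−0.690⁴)^(1/3) = 168.0 mm.
Area ratio A_h/A_s = d_o²(1−k²)/d_s² = (1−k²)/(1−k⁴)^(2/3) = 0.6218.
Mass saving = 1 − 0.6218 = 37.8 %.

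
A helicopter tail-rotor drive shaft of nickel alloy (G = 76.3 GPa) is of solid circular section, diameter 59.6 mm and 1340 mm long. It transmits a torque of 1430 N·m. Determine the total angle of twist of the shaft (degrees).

1.16°

J = πd⁴/32 = π(0.0596)⁴/32 = 1.239×10^-6 m⁴.
θ = T·L/(G·J) = 1430 × 1.34 / (76.3×10⁹ × 1.239×10^-6) = 0.02027 rad.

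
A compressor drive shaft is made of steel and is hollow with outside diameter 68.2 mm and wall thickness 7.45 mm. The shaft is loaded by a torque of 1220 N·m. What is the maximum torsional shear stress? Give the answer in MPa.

31.2 MPa

J = π(d_o⁴ − d_i⁴)/32 = π(0.0682⁴ − 0.0533⁴)/32 = 1.332×10^-6 m⁴.
τ_max = T·r/J = 1220 × 0.0341 / 1.332×10^-6 = 3.124×10^7 Pa.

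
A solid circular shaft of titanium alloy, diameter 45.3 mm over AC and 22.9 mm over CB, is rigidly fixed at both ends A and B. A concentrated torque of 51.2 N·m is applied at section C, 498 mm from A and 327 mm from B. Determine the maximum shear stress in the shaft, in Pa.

2.55e6 Pa

Compatibility: T_A·a/J_AC = T_B·b/J_CB with T_A + T_B = T₀.
J_AC = 4.13×10^-7 m⁴, J_CB = 2.70×10^-8 m⁴, so T_A = T₀·(J_AC/a)/((J_AC/a)+(J_CB/b)) = 46.57 N·m, T_B = 4.632 N·m.
τ in each portion: τ_AC = 2.55×10^6 Pa, τ_CB = 1.96×10^6 Pa; maximum is in AC.
τ_max = T_AC·r/J = 46.57·0.0226/4.13×10^-7 = 2.551×10^6 Pa.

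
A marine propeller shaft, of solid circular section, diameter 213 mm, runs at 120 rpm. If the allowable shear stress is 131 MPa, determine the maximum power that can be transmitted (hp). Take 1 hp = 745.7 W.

J = πd⁴/32 = π(0.213)⁴/32 = 2.021×10^-4 m⁴.
T_max = τ_allow·J/r = 1.31×10^8 × 2.021×10^-4 / 0.106 = 248600 N·m.
ω = 2π·120/60 = 12.57 rad/s, so P_max = T_max·ω = 3.124×10^6 W.

4190 hp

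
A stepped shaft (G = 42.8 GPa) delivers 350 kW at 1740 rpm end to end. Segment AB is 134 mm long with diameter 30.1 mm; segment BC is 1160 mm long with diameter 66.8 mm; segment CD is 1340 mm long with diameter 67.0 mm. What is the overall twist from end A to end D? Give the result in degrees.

7.54°

ω = 2π·1740/60 = 182.2 rad/s, so T = P/ω = 350×10³ / 182.2 = 1921 N·m.
J_AB = π(0.0301)⁴/32 = 8.06×10^-8 m⁴; J_BC = π(0.0668)⁴/32 = 1.95×10^-6 m⁴; J_CD = π(0.0670)⁴/32 = 1.98×10^-6 m⁴.
θ = (T/G)·Σ L_i/J_i = (1921/42.8×10⁹)·(0.134/8.06×10^-8 + 1.16/1.95×10^-6 + 1.34/1.98×10^-6) = 0.1317 rad.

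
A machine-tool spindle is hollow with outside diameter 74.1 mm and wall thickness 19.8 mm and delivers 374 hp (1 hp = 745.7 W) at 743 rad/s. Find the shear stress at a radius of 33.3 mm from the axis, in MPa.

4.43 MPa

ω = 743 rad/s, so T = P/ω = 374×745.7 / 743.0 = 375.4 N·m.
J = π(d_o⁴ − d_i⁴)/32 = π(0.0741⁴ − 0.0345⁴)/32 = 2.821×10^-6 m⁴.
Shear stress varies linearly with radius: τ = T·r/J = 375.4 × 0.0333 / 2.821×10^-6 = 4.431×10^6 Pa.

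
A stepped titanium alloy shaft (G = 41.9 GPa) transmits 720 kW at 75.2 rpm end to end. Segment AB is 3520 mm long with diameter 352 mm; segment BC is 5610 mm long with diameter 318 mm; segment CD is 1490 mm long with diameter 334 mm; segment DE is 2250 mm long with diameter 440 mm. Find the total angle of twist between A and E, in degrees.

ω = 2π·75.2/60 = 7.875 rad/s, so T = P/ω = 720×10³ / 7.875 = 91430 N·m.
J_AB = π(0.352)⁴/32 = 1.51×10^-3 m⁴; J_BC = π(0.318)⁴/32 = 1.00×10^-3 m⁴; J_CD = π(0.334)⁴/32 = 1.22×10^-3 m⁴; J_DE = π(0.440)⁴/32 = 3.68×10^-3 m⁴.
θ = (T/G)·Σ L_i/J_i = (91430/41.9×10⁹)·(3.52/1.51×10^-3 + 5.61/1.00×10^-3 + 1.49/1.22×10^-3 + 2.25/3.68×10^-3) = 0.02129 rad.

1.22°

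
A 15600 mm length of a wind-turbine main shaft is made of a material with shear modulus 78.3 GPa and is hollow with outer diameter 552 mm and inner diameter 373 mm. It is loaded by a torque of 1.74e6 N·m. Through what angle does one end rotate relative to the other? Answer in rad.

J = π(d_o⁴ − d_i⁴)/32 = π(0.552⁴ − 0.373⁴)/32 = 7.215×10^-3 m⁴.
θ = T·L/(G·J) = 1.740e6 × 15.6 / (78.3×10⁹ × 7.215×10^-3) = 0.04805 rad.

0.0481 rad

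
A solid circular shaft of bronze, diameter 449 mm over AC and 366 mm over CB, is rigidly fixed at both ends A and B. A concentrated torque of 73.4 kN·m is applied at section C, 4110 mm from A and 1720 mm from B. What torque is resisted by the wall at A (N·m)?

Compatibility: T_A·a/J_AC = T_B·b/J_CB with T_A + T_B = T₀.
J_AC = 3.99×10^-3 m⁴, J_CB = 1.76×10^-3 m⁴, so T_A = T₀·(J_AC/a)/((J_AC/a)+(J_CB/b)) = 35720 N·m, T_B = 37680 N·m.

35700 N·m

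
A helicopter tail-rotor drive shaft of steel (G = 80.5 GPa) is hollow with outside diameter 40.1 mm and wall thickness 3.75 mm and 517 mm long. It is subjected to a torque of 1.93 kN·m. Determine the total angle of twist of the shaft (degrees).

4.97°

J = π(d_o⁴ − d_i⁴)/32 = π(0.0401⁴ − 0.0326⁴)/32 = 1.430×10^-7 m⁴.
θ = T·L/(G·J) = 1930 × 0.517 / (80.5×10⁹ × 1.430×10^-7) = 0.08670 rad.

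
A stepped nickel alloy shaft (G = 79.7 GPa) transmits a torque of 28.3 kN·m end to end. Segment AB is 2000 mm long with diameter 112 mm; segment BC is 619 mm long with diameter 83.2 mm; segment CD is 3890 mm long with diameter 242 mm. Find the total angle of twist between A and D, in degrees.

J_AB = π(0.112)⁴/32 = 1.54×10^-5 m⁴; J_BC = π(0.0832)⁴/32 = 4.70×10^-6 m⁴; J_CD = π(0.242)⁴/32 = 3.37×10^-4 m⁴.
θ = (T/G)·Σ L_i/J_i = (28300/79.7×10⁹)·(2.00/1.54×10^-5 + 0.619/4.70×10^-6 + 3.89/3.37×10^-4) = 0.09680 rad.

5.55°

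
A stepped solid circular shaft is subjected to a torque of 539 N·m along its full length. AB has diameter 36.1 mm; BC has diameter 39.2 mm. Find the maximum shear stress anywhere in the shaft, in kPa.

58300 kPa

Under the same torque, τ_max = 16T/(πd³) is largest where d is smallest — segment AB (d = 36.1 mm).
τ_max = 16·539.0/(π·(0.0361)³) = 5.835×10^7 Pa.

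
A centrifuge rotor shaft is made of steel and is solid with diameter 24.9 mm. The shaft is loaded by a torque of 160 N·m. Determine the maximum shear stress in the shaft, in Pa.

J = πd⁴/32 = π(0.0249)⁴/32 = 3.774×10^-8 m⁴.
τ_max = T·r/J = 160.0 × 0.0124 / 3.774×10^-8 = 5.278×10^7 Pa.

5.28e7 Pa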